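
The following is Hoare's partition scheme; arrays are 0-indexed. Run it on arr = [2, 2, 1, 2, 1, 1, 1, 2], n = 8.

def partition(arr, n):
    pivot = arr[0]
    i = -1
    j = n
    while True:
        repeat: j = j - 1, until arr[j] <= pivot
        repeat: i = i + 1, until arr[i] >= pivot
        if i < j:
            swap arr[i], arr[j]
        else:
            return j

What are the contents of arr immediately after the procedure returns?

pivot = arr[0] = 2; i = -1, j = 8
j→7 (arr[7]=2≤2), i→0 (arr[0]=2≥2); i<j, swap → [2, 2, 1, 2, 1, 1, 1, 2]
j→6 (arr[6]=1≤2), i→1 (arr[1]=2≥2); i<j, swap → [2, 1, 1, 2, 1, 1, 2, 2]
j→5 (arr[5]=1≤2), i→3 (arr[3]=2≥2); i<j, swap → [2, 1, 1, 1, 1, 2, 2, 2]
j→4, i→5; i≥j, return j=4. arr = [2, 1, 1, 1, 1, 2, 2, 2]

[2, 1, 1, 1, 1, 2, 2, 2]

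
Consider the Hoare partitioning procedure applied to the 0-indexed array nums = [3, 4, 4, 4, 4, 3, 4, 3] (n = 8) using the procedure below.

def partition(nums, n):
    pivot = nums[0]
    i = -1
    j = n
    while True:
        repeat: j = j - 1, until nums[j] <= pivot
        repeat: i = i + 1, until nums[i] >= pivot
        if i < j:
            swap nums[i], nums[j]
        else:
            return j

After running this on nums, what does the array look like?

pivot=3
j stops at 7 (3), i stops at 0 (3); swap ⇒ [3, 4, 4, 4, 4, 3, 4, 3]
j stops at 5 (3), i stops at 1 (4); swap ⇒ [3, 3, 4, 4, 4, 4, 4, 3]
j stops at 1, i stops at 2; i≥j ⇒ return 1. nums=[3, 3, 4, 4, 4, 4, 4, 3]

[3, 3, 4, 4, 4, 4, 4, 3]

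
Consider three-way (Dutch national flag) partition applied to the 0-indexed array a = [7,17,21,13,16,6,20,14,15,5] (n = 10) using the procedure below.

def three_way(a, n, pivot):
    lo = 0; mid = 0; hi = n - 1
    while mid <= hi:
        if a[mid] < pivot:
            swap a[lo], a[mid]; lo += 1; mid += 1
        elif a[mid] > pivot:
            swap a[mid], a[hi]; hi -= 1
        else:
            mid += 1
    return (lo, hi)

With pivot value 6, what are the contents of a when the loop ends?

[5,6,13,16,21,20,14,15,17,7]

lo=0 mid=0 hi=9
7>6: swap(0,9), hi=8 ⇒ [5,17,21,13,16,6,20,14,15,7]
5<6: swap(0,0), lo=1 mid=1 ⇒ [5,17,21,13,16,6,20,14,15,7]
17>6: swap(1,8), hi=7 ⇒ [5,15,21,13,16,6,20,14,17,7]
15>6: swap(1,7), hi=6 ⇒ [5,14,21,13,16,6,20,15,17,7]
14>6: swap(1,6), hi=5 ⇒ [5,20,21,13,16,6,14,15,17,7]
20>6: swap(1,5), hi=4 ⇒ [5,6,21,13,16,20,14,15,17,7]
6=6: mid=2
21>6: swap(2,4), hi=3 ⇒ [5,6,16,13,21,20,14,15,17,7]
16>6: swap(2,3), hi=2 ⇒ [5,6,13,16,21,20,14,15,17,7]
13>6: swap(2,2), hi=1 ⇒ [5,6,13,16,21,20,14,15,17,7]
done. lo=1 hi=1; a=[5,6,13,16,21,20,14,15,17,7]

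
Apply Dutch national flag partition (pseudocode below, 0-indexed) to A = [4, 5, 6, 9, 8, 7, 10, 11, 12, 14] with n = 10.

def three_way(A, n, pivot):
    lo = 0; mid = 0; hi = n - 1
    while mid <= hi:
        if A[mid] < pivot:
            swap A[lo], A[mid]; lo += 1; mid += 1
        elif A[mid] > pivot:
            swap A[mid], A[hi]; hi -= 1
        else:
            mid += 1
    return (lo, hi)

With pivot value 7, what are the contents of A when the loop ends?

[4, 5, 6, 7, 8, 10, 11, 12, 14, 9]

lo=0 mid=0 hi=9
4<7: swap(0,0), lo=1 mid=1 ⇒ [4, 5, 6, 9, 8, 7, 10, 11, 12, 14]
5<7: swap(1,1), lo=2 mid=2 ⇒ [4, 5, 6, 9, 8, 7, 10, 11, 12, 14]
6<7: swap(2,2), lo=3 mid=3 ⇒ [4, 5, 6, 9, 8, 7, 10, 11, 12, 14]
9>7: swap(3,9), hi=8 ⇒ [4, 5, 6, 14, 8, 7, 10, 11, 12, 9]
14>7: swap(3,8), hi=7 ⇒ [4, 5, 6, 12, 8, 7, 10, 11, 14, 9]
12>7: swap(3,7), hi=6 ⇒ [4, 5, 6, 11, 8, 7, 10, 12, 14, 9]
11>7: swap(3,6), hi=5 ⇒ [4, 5, 6, 10, 8, 7, 11, 12, 14, 9]
10>7: swap(3,5), hi=4 ⇒ [4, 5, 6, 7, 8, 10, 11, 12, 14, 9]
7=7: mid=4
8>7: swap(4,4), hi=3 ⇒ [4, 5, 6, 7, 8, 10, 11, 12, 14, 9]
done. lo=3 hi=3; A=[4, 5, 6, 7, 8, 10, 11, 12, 14, 9]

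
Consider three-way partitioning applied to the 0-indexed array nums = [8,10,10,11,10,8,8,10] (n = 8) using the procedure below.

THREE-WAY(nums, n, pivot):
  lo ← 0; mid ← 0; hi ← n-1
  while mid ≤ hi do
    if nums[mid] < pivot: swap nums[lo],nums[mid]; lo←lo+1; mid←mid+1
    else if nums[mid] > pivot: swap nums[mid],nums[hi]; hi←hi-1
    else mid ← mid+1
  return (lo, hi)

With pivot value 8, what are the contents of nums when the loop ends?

pivot = 8; lo=0, mid=0, hi=7
nums[mid]=8=8: mid=1
nums[mid]=10>8: swap nums[1],nums[7]; hi=6 → [8,10,10,11,10,8,8,10]
nums[mid]=10>8: swap nums[1],nums[6]; hi=5 → [8,8,10,11,10,8,10,10]
nums[mid]=8=8: mid=2
nums[mid]=10>8: swap nums[2],nums[5]; hi=4 → [8,8,8,11,10,10,10,10]
nums[mid]=8=8: mid=3
nums[mid]=11>8: swap nums[3],nums[4]; hi=3 → [8,8,8,10,11,10,10,10]
nums[mid]=10>8: swap nums[3],nums[3]; hi=2 → [8,8,8,10,11,10,10,10]
end: lo=0, hi=2; nums = [8,8,8,10,11,10,10,10]

[8,8,8,10,11,10,10,10]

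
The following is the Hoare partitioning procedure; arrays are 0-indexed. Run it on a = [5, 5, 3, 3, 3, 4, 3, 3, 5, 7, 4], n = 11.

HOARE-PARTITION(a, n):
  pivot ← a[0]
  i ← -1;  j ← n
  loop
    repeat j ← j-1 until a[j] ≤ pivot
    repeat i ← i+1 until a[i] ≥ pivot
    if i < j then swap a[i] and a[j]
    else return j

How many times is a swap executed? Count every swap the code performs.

pivot=5
j stops at 10 (4), i stops at 0 (5); swap ⇒ [4, 5, 3, 3, 3, 4, 3, 3, 5, 7, 5]
j stops at 8 (5), i stops at 1 (5); swap ⇒ [4, 5, 3, 3, 3, 4, 3, 3, 5, 7, 5]
j stops at 7, i stops at 8; i≥j ⇒ return 7. a=[4, 5, 3, 3, 3, 4, 3, 3, 5, 7, 5]

2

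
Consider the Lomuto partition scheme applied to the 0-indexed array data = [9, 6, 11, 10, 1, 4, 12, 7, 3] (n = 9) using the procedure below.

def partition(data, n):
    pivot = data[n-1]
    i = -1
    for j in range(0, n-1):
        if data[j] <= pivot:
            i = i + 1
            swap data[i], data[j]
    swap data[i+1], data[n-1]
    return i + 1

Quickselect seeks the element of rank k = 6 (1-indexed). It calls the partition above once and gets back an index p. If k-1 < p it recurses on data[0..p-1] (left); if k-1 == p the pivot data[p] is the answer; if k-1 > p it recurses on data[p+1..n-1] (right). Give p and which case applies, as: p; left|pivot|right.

1; right

pivot = data[8] = 3; i = -1
j=0: data[0]=9 > 3 → no swap
j=1: data[1]=6 > 3 → no swap
j=2: data[2]=11 > 3 → no swap
j=3: data[3]=10 > 3 → no swap
j=4: data[4]=1 ≤ 3 → i=0, swap data[0],data[4] → [1, 6, 11, 10, 9, 4, 12, 7, 3]
j=5: data[5]=4 > 3 → no swap
j=6: data[6]=12 > 3 → no swap
j=7: data[7]=7 > 3 → no swap
final swap data[1],data[8] → [1, 3, 11, 10, 9, 4, 12, 7, 6]; return 1
p = 1; k-1 = 5 > 1 ⇒ right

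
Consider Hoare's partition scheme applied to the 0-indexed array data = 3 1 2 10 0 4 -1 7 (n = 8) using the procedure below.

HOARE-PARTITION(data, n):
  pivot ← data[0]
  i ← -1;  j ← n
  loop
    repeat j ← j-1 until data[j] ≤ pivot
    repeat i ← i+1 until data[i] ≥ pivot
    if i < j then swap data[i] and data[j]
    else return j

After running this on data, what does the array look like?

pivot=3
j stops at 6 (-1), i stops at 0 (3); swap ⇒ -1 1 2 10 0 4 3 7
j stops at 4 (0), i stops at 3 (10); swap ⇒ -1 1 2 0 10 4 3 7
j stops at 3, i stops at 4; i≥j ⇒ return 3. data=-1 1 2 0 10 4 3 7

-1 1 2 0 10 4 3 7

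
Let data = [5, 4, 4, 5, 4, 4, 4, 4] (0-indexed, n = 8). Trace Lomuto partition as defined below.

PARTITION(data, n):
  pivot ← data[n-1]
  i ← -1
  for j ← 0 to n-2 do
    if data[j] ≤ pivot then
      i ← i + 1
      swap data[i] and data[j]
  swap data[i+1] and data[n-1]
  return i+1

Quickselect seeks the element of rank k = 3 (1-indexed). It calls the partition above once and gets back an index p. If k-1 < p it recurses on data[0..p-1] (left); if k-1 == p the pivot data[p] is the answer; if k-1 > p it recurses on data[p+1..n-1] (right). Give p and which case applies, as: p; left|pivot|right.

pivot = data[7] = 4; i = -1
j=0: data[0]=5 > 4 → no swap
j=1: data[1]=4 ≤ 4 → i=0, swap data[0],data[1] → [4, 5, 4, 5, 4, 4, 4, 4]
j=2: data[2]=4 ≤ 4 → i=1, swap data[1],data[2] → [4, 4, 5, 5, 4, 4, 4, 4]
j=3: data[3]=5 > 4 → no swap
j=4: data[4]=4 ≤ 4 → i=2, swap data[2],data[4] → [4, 4, 4, 5, 5, 4, 4, 4]
j=5: data[5]=4 ≤ 4 → i=3, swap data[3],data[5] → [4, 4, 4, 4, 5, 5, 4, 4]
j=6: data[6]=4 ≤ 4 → i=4, swap data[4],data[6] → [4, 4, 4, 4, 4, 5, 5, 4]
final swap data[5],data[7] → [4, 4, 4, 4, 4, 4, 5, 5]; return 5
p = 5; k-1 = 2 < 5 ⇒ left

5; left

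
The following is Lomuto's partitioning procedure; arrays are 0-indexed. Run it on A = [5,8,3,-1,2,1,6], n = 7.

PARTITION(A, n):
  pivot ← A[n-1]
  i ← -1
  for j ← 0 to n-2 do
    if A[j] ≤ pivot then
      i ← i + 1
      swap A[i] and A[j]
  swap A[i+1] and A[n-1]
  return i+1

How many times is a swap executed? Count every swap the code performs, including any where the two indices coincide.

6

pivot = A[6] = 6; i = -1
j=0: A[0]=5 ≤ 6 → i=0, swap A[0],A[0] (no change) → [5,8,3,-1,2,1,6]
j=1: A[1]=8 > 6 → no swap
j=2: A[2]=3 ≤ 6 → i=1, swap A[1],A[2] → [5,3,8,-1,2,1,6]
j=3: A[3]=-1 ≤ 6 → i=2, swap A[2],A[3] → [5,3,-1,8,2,1,6]
j=4: A[4]=2 ≤ 6 → i=3, swap A[3],A[4] → [5,3,-1,2,8,1,6]
j=5: A[5]=1 ≤ 6 → i=4, swap A[4],A[5] → [5,3,-1,2,1,8,6]
final swap A[5],A[6] → [5,3,-1,2,1,6,8]; return 5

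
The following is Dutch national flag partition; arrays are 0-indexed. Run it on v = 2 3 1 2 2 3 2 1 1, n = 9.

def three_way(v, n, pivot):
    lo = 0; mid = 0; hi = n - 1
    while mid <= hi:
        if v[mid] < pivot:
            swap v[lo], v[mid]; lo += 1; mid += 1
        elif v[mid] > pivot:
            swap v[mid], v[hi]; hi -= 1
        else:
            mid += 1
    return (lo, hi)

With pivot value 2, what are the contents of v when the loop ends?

lo=0 mid=0 hi=8
2=2: mid=1
3>2: swap(1,8), hi=7 ⇒ 2 1 1 2 2 3 2 1 3
1<2: swap(0,1), lo=1 mid=2 ⇒ 1 2 1 2 2 3 2 1 3
1<2: swap(1,2), lo=2 mid=3 ⇒ 1 1 2 2 2 3 2 1 3
2=2: mid=4
2=2: mid=5
3>2: swap(5,7), hi=6 ⇒ 1 1 2 2 2 1 2 3 3
1<2: swap(2,5), lo=3 mid=6 ⇒ 1 1 1 2 2 2 2 3 3
2=2: mid=7
done. lo=3 hi=6; v=1 1 1 2 2 2 2 3 3

1 1 1 2 2 2 2 3 3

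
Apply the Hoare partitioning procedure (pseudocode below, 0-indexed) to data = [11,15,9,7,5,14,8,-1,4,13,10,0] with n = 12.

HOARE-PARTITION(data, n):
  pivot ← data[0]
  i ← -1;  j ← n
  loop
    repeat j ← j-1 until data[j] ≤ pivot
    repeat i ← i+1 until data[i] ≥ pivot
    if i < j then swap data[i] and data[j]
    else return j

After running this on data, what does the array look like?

[0,10,9,7,5,4,8,-1,14,13,15,11]

pivot = data[0] = 11; i = -1, j = 12
j→11 (data[11]=0≤11), i→0 (data[0]=11≥11); i<j, swap → [0,15,9,7,5,14,8,-1,4,13,10,11]
j→10 (data[10]=10≤11), i→1 (data[1]=15≥11); i<j, swap → [0,10,9,7,5,14,8,-1,4,13,15,11]
j→8 (data[8]=4≤11), i→5 (data[5]=14≥11); i<j, swap → [0,10,9,7,5,4,8,-1,14,13,15,11]
j→7, i→8; i≥j, return j=7. data = [0,10,9,7,5,4,8,-1,14,13,15,11]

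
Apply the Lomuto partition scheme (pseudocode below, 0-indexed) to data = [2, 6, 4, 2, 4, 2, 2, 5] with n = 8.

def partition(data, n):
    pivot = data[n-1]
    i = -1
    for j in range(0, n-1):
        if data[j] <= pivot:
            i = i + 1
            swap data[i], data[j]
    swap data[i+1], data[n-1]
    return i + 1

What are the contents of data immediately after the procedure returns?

pivot=5, i=-1
j=0: 2≤5, i=0, swap(0,0) ⇒ [2, 6, 4, 2, 4, 2, 2, 5]
j=1: 6>5, skip
j=2: 4≤5, i=1, swap(1,2) ⇒ [2, 4, 6, 2, 4, 2, 2, 5]
j=3: 2≤5, i=2, swap(2,3) ⇒ [2, 4, 2, 6, 4, 2, 2, 5]
j=4: 4≤5, i=3, swap(3,4) ⇒ [2, 4, 2, 4, 6, 2, 2, 5]
j=5: 2≤5, i=4, swap(4,5) ⇒ [2, 4, 2, 4, 2, 6, 2, 5]
j=6: 2≤5, i=5, swap(5,6) ⇒ [2, 4, 2, 4, 2, 2, 6, 5]
swap(6,7) ⇒ [2, 4, 2, 4, 2, 2, 5, 6]; return 6

[2, 4, 2, 4, 2, 2, 5, 6]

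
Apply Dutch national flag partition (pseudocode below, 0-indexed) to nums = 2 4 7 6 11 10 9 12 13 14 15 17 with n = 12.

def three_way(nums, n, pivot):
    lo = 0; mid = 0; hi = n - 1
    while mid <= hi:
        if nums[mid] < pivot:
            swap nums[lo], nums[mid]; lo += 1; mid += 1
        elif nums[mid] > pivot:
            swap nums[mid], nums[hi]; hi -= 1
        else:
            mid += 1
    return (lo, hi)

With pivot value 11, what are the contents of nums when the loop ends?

2 4 7 6 10 9 11 13 14 15 17 12

pivot = 11; lo=0, mid=0, hi=11
nums[mid]=2<11: swap nums[0],nums[0]; lo=1,mid=1 → 2 4 7 6 11 10 9 12 13 14 15 17
nums[mid]=4<11: swap nums[1],nums[1]; lo=2,mid=2 → 2 4 7 6 11 10 9 12 13 14 15 17
nums[mid]=7<11: swap nums[2],nums[2]; lo=3,mid=3 → 2 4 7 6 11 10 9 12 13 14 15 17
nums[mid]=6<11: swap nums[3],nums[3]; lo=4,mid=4 → 2 4 7 6 11 10 9 12 13 14 15 17
nums[mid]=11=11: mid=5
nums[mid]=10<11: swap nums[4],nums[5]; lo=5,mid=6 → 2 4 7 6 10 11 9 12 13 14 15 17
nums[mid]=9<11: swap nums[5],nums[6]; lo=6,mid=7 → 2 4 7 6 10 9 11 12 13 14 15 17
nums[mid]=12>11: swap nums[7],nums[11]; hi=10 → 2 4 7 6 10 9 11 17 13 14 15 12
nums[mid]=17>11: swap nums[7],nums[10]; hi=9 → 2 4 7 6 10 9 11 15 13 14 17 12
nums[mid]=15>11: swap nums[7],nums[9]; hi=8 → 2 4 7 6 10 9 11 14 13 15 17 12
nums[mid]=14>11: swap nums[7],nums[8]; hi=7 → 2 4 7 6 10 9 11 13 14 15 17 12
nums[mid]=13>11: swap nums[7],nums[7]; hi=6 → 2 4 7 6 10 9 11 13 14 15 17 12
end: lo=6, hi=6; nums = 2 4 7 6 10 9 11 13 14 15 17 12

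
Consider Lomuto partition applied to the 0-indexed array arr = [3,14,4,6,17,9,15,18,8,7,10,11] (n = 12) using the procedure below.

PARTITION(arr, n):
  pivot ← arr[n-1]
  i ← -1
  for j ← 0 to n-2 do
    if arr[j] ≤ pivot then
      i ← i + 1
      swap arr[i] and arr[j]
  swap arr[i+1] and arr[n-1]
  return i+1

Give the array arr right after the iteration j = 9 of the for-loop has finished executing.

pivot=11, i=-1
j=0: 3≤11, i=0, swap(0,0) ⇒ [3,14,4,6,17,9,15,18,8,7,10,11]
j=1: 14>11, skip
j=2: 4≤11, i=1, swap(1,2) ⇒ [3,4,14,6,17,9,15,18,8,7,10,11]
j=3: 6≤11, i=2, swap(2,3) ⇒ [3,4,6,14,17,9,15,18,8,7,10,11]
j=4: 17>11, skip
j=5: 9≤11, i=3, swap(3,5) ⇒ [3,4,6,9,17,14,15,18,8,7,10,11]
j=6: 15>11, skip
j=7: 18>11, skip
j=8: 8≤11, i=4, swap(4,8) ⇒ [3,4,6,9,8,14,15,18,17,7,10,11]
j=9: 7≤11, i=5, swap(5,9) ⇒ [3,4,6,9,8,7,15,18,17,14,10,11]
(after j=9) arr = [3,4,6,9,8,7,15,18,17,14,10,11]

[3,4,6,9,8,7,15,18,17,14,10,11]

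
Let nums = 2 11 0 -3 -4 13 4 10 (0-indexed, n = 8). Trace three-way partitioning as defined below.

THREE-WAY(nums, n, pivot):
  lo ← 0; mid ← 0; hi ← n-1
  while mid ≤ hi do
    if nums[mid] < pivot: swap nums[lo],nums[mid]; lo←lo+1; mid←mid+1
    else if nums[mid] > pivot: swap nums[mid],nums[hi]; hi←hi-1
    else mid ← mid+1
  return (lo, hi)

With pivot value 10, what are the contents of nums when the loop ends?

2 0 -3 -4 4 10 13 11

lo=0 mid=0 hi=7
2<10: swap(0,0), lo=1 mid=1 ⇒ 2 11 0 -3 -4 13 4 10
11>10: swap(1,7), hi=6 ⇒ 2 10 0 -3 -4 13 4 11
10=10: mid=2
0<10: swap(1,2), lo=2 mid=3 ⇒ 2 0 10 -3 -4 13 4 11
-3<10: swap(2,3), lo=3 mid=4 ⇒ 2 0 -3 10 -4 13 4 11
-4<10: swap(3,4), lo=4 mid=5 ⇒ 2 0 -3 -4 10 13 4 11
13>10: swap(5,6), hi=5 ⇒ 2 0 -3 -4 10 4 13 11
4<10: swap(4,5), lo=5 mid=6 ⇒ 2 0 -3 -4 4 10 13 11
done. lo=5 hi=5; nums=2 0 -3 -4 4 10 13 11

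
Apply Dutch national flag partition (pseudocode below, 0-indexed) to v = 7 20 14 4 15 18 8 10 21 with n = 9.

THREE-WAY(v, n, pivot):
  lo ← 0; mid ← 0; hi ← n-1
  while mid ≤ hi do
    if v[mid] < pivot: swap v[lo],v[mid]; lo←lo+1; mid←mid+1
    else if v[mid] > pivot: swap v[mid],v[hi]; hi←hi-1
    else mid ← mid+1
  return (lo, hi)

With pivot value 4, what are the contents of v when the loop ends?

4 14 20 15 18 8 10 21 7

pivot = 4; lo=0, mid=0, hi=8
v[mid]=7>4: swap v[0],v[8]; hi=7 → 21 20 14 4 15 18 8 10 7
v[mid]=21>4: swap v[0],v[7]; hi=6 → 10 20 14 4 15 18 8 21 7
v[mid]=10>4: swap v[0],v[6]; hi=5 → 8 20 14 4 15 18 10 21 7
v[mid]=8>4: swap v[0],v[5]; hi=4 → 18 20 14 4 15 8 10 21 7
v[mid]=18>4: swap v[0],v[4]; hi=3 → 15 20 14 4 18 8 10 21 7
v[mid]=15>4: swap v[0],v[3]; hi=2 → 4 20 14 15 18 8 10 21 7
v[mid]=4=4: mid=1
v[mid]=20>4: swap v[1],v[2]; hi=1 → 4 14 20 15 18 8 10 21 7
v[mid]=14>4: swap v[1],v[1]; hi=0 → 4 14 20 15 18 8 10 21 7
end: lo=0, hi=0; v = 4 14 20 15 18 8 10 21 7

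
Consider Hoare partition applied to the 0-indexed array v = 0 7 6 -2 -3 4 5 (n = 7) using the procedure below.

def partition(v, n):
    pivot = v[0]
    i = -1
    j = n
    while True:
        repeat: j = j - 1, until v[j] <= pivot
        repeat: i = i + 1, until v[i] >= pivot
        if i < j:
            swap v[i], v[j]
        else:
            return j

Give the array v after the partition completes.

-3 -2 6 7 0 4 5

pivot = v[0] = 0; i = -1, j = 7
j→4 (v[4]=-3≤0), i→0 (v[0]=0≥0); i<j, swap → -3 7 6 -2 0 4 5
j→3 (v[3]=-2≤0), i→1 (v[1]=7≥0); i<j, swap → -3 -2 6 7 0 4 5
j→1, i→2; i≥j, return j=1. v = -3 -2 6 7 0 4 5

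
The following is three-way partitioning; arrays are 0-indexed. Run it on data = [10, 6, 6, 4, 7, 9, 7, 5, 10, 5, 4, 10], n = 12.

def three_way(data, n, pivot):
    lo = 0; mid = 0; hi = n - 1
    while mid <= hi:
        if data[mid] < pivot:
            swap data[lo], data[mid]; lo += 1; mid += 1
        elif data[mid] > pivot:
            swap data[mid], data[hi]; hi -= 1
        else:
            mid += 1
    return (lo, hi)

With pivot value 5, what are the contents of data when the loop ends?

[4, 4, 5, 5, 9, 7, 7, 10, 6, 6, 10, 10]

lo=0 mid=0 hi=11
10>5: swap(0,11), hi=10 ⇒ [10, 6, 6, 4, 7, 9, 7, 5, 10, 5, 4, 10]
10>5: swap(0,10), hi=9 ⇒ [4, 6, 6, 4, 7, 9, 7, 5, 10, 5, 10, 10]
4<5: swap(0,0), lo=1 mid=1 ⇒ [4, 6, 6, 4, 7, 9, 7, 5, 10, 5, 10, 10]
6>5: swap(1,9), hi=8 ⇒ [4, 5, 6, 4, 7, 9, 7, 5, 10, 6, 10, 10]
5=5: mid=2
6>5: swap(2,8), hi=7 ⇒ [4, 5, 10, 4, 7, 9, 7, 5, 6, 6, 10, 10]
10>5: swap(2,7), hi=6 ⇒ [4, 5, 5, 4, 7, 9, 7, 10, 6, 6, 10, 10]
5=5: mid=3
4<5: swap(1,3), lo=2 mid=4 ⇒ [4, 4, 5, 5, 7, 9, 7, 10, 6, 6, 10, 10]
7>5: swap(4,6), hi=5 ⇒ [4, 4, 5, 5, 7, 9, 7, 10, 6, 6, 10, 10]
7>5: swap(4,5), hi=4 ⇒ [4, 4, 5, 5, 9, 7, 7, 10, 6, 6, 10, 10]
9>5: swap(4,4), hi=3 ⇒ [4, 4, 5, 5, 9, 7, 7, 10, 6, 6, 10, 10]
done. lo=2 hi=3; data=[4, 4, 5, 5, 9, 7, 7, 10, 6, 6, 10, 10]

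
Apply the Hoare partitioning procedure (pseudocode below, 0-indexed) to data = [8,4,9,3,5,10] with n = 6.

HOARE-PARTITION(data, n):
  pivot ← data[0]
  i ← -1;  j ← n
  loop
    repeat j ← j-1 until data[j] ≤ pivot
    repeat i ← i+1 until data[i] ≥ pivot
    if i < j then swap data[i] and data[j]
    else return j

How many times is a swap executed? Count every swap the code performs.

2

pivot = data[0] = 8; i = -1, j = 6
j→4 (data[4]=5≤8), i→0 (data[0]=8≥8); i<j, swap → [5,4,9,3,8,10]
j→3 (data[3]=3≤8), i→2 (data[2]=9≥8); i<j, swap → [5,4,3,9,8,10]
j→2, i→3; i≥j, return j=2. data = [5,4,3,9,8,10]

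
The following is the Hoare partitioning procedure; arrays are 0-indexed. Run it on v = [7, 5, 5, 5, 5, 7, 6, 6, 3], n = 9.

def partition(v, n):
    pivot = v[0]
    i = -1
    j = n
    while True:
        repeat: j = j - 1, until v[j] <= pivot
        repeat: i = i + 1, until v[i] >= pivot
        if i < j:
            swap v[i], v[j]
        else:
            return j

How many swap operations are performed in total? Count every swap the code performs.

pivot = v[0] = 7; i = -1, j = 9
j→8 (v[8]=3≤7), i→0 (v[0]=7≥7); i<j, swap → [3, 5, 5, 5, 5, 7, 6, 6, 7]
j→7 (v[7]=6≤7), i→5 (v[5]=7≥7); i<j, swap → [3, 5, 5, 5, 5, 6, 6, 7, 7]
j→6, i→7; i≥j, return j=6. v = [3, 5, 5, 5, 5, 6, 6, 7, 7]

2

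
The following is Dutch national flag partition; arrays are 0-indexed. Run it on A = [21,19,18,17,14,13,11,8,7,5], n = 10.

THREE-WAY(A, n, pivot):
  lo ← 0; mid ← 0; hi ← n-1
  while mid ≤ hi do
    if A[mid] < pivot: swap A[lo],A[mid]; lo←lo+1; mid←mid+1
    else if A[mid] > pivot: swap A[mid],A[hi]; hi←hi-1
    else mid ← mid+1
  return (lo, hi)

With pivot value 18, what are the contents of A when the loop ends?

lo=0 mid=0 hi=9
21>18: swap(0,9), hi=8 ⇒ [5,19,18,17,14,13,11,8,7,21]
5<18: swap(0,0), lo=1 mid=1 ⇒ [5,19,18,17,14,13,11,8,7,21]
19>18: swap(1,8), hi=7 ⇒ [5,7,18,17,14,13,11,8,19,21]
7<18: swap(1,1), lo=2 mid=2 ⇒ [5,7,18,17,14,13,11,8,19,21]
18=18: mid=3
17<18: swap(2,3), lo=3 mid=4 ⇒ [5,7,17,18,14,13,11,8,19,21]
14<18: swap(3,4), lo=4 mid=5 ⇒ [5,7,17,14,18,13,11,8,19,21]
13<18: swap(4,5), lo=5 mid=6 ⇒ [5,7,17,14,13,18,11,8,19,21]
11<18: swap(5,6), lo=6 mid=7 ⇒ [5,7,17,14,13,11,18,8,19,21]
8<18: swap(6,7), lo=7 mid=8 ⇒ [5,7,17,14,13,11,8,18,19,21]
done. lo=7 hi=7; A=[5,7,17,14,13,11,8,18,19,21]

[5,7,17,14,13,11,8,18,19,21]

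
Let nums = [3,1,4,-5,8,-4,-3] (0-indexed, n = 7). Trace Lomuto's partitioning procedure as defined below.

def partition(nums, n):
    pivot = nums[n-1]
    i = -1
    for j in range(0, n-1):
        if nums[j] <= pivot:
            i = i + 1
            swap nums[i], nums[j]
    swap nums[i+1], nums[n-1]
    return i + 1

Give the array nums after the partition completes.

[-5,-4,-3,3,8,1,4]

pivot=-3, i=-1
j=0: 3>-3, skip
j=1: 1>-3, skip
j=2: 4>-3, skip
j=3: -5≤-3, i=0, swap(0,3) ⇒ [-5,1,4,3,8,-4,-3]
j=4: 8>-3, skip
j=5: -4≤-3, i=1, swap(1,5) ⇒ [-5,-4,4,3,8,1,-3]
swap(2,6) ⇒ [-5,-4,-3,3,8,1,4]; return 2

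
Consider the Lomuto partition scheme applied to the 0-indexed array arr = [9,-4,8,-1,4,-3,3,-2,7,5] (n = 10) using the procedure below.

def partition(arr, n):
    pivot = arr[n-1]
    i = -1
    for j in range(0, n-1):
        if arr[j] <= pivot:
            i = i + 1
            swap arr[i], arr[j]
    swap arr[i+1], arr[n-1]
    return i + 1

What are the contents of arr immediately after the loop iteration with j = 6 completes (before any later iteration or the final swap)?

pivot=5, i=-1
j=0: 9>5, skip
j=1: -4≤5, i=0, swap(0,1) ⇒ [-4,9,8,-1,4,-3,3,-2,7,5]
j=2: 8>5, skip
j=3: -1≤5, i=1, swap(1,3) ⇒ [-4,-1,8,9,4,-3,3,-2,7,5]
j=4: 4≤5, i=2, swap(2,4) ⇒ [-4,-1,4,9,8,-3,3,-2,7,5]
j=5: -3≤5, i=3, swap(3,5) ⇒ [-4,-1,4,-3,8,9,3,-2,7,5]
j=6: 3≤5, i=4, swap(4,6) ⇒ [-4,-1,4,-3,3,9,8,-2,7,5]
(after j=6) arr = [-4,-1,4,-3,3,9,8,-2,7,5]

[-4,-1,4,-3,3,9,8,-2,7,5]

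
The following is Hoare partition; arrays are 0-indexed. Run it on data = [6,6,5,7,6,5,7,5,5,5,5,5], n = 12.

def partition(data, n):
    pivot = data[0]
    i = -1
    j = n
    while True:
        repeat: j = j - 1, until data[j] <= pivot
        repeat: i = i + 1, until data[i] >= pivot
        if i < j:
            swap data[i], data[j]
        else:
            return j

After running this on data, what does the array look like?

[5,5,5,5,5,5,5,7,6,7,6,6]

pivot=6
j stops at 11 (5), i stops at 0 (6); swap ⇒ [5,6,5,7,6,5,7,5,5,5,5,6]
j stops at 10 (5), i stops at 1 (6); swap ⇒ [5,5,5,7,6,5,7,5,5,5,6,6]
j stops at 9 (5), i stops at 3 (7); swap ⇒ [5,5,5,5,6,5,7,5,5,7,6,6]
j stops at 8 (5), i stops at 4 (6); swap ⇒ [5,5,5,5,5,5,7,5,6,7,6,6]
j stops at 7 (5), i stops at 6 (7); swap ⇒ [5,5,5,5,5,5,5,7,6,7,6,6]
j stops at 6, i stops at 7; i≥j ⇒ return 6. data=[5,5,5,5,5,5,5,7,6,7,6,6]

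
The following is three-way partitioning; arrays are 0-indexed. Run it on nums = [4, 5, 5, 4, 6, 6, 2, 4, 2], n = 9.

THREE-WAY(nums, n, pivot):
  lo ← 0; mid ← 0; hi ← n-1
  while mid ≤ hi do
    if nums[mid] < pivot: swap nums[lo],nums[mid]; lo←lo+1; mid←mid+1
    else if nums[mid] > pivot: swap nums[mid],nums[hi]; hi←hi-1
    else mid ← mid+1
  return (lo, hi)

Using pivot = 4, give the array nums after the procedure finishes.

[2, 2, 4, 4, 4, 6, 6, 5, 5]

lo=0 mid=0 hi=8
4=4: mid=1
5>4: swap(1,8), hi=7 ⇒ [4, 2, 5, 4, 6, 6, 2, 4, 5]
2<4: swap(0,1), lo=1 mid=2 ⇒ [2, 4, 5, 4, 6, 6, 2, 4, 5]
5>4: swap(2,7), hi=6 ⇒ [2, 4, 4, 4, 6, 6, 2, 5, 5]
4=4: mid=3
4=4: mid=4
6>4: swap(4,6), hi=5 ⇒ [2, 4, 4, 4, 2, 6, 6, 5, 5]
2<4: swap(1,4), lo=2 mid=5 ⇒ [2, 2, 4, 4, 4, 6, 6, 5, 5]
6>4: swap(5,5), hi=4 ⇒ [2, 2, 4, 4, 4, 6, 6, 5, 5]
done. lo=2 hi=4; nums=[2, 2, 4, 4, 4, 6, 6, 5, 5]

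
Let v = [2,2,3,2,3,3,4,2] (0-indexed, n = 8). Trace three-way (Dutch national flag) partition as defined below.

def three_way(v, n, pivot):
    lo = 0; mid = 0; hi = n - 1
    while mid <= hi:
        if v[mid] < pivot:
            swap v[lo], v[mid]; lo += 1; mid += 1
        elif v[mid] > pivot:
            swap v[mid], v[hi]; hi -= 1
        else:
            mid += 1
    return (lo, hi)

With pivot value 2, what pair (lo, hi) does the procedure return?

(0, 3)

pivot = 2; lo=0, mid=0, hi=7
v[mid]=2=2: mid=1
v[mid]=2=2: mid=2
v[mid]=3>2: swap v[2],v[7]; hi=6 → [2,2,2,2,3,3,4,3]
v[mid]=2=2: mid=3
v[mid]=2=2: mid=4
v[mid]=3>2: swap v[4],v[6]; hi=5 → [2,2,2,2,4,3,3,3]
v[mid]=4>2: swap v[4],v[5]; hi=4 → [2,2,2,2,3,4,3,3]
v[mid]=3>2: swap v[4],v[4]; hi=3 → [2,2,2,2,3,4,3,3]
end: lo=0, hi=3; v = [2,2,2,2,3,4,3,3]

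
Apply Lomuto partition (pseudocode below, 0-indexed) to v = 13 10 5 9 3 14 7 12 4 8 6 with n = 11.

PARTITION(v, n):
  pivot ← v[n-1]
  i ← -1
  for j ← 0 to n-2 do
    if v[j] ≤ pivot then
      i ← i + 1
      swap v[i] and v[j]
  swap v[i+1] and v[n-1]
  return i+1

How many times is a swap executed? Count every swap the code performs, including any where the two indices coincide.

pivot = v[10] = 6; i = -1
j=0: v[0]=13 > 6 → no swap
j=1: v[1]=10 > 6 → no swap
j=2: v[2]=5 ≤ 6 → i=0, swap v[0],v[2] → 5 10 13 9 3 14 7 12 4 8 6
j=3: v[3]=9 > 6 → no swap
j=4: v[4]=3 ≤ 6 → i=1, swap v[1],v[4] → 5 3 13 9 10 14 7 12 4 8 6
j=5: v[5]=14 > 6 → no swap
j=6: v[6]=7 > 6 → no swap
j=7: v[7]=12 > 6 → no swap
j=8: v[8]=4 ≤ 6 → i=2, swap v[2],v[8] → 5 3 4 9 10 14 7 12 13 8 6
j=9: v[9]=8 > 6 → no swap
final swap v[3],v[10] → 5 3 4 6 10 14 7 12 13 8 9; return 3

4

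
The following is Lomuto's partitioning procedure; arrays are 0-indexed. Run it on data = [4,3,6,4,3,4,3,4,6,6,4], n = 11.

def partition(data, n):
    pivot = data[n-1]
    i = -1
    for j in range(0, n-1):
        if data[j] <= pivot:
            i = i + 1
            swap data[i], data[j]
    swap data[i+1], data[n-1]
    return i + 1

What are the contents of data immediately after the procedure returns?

pivot = data[10] = 4; i = -1
j=0: data[0]=4 ≤ 4 → i=0, swap data[0],data[0] (no change) → [4,3,6,4,3,4,3,4,6,6,4]
j=1: data[1]=3 ≤ 4 → i=1, swap data[1],data[1] (no change) → [4,3,6,4,3,4,3,4,6,6,4]
j=2: data[2]=6 > 4 → no swap
j=3: data[3]=4 ≤ 4 → i=2, swap data[2],data[3] → [4,3,4,6,3,4,3,4,6,6,4]
j=4: data[4]=3 ≤ 4 → i=3, swap data[3],data[4] → [4,3,4,3,6,4,3,4,6,6,4]
j=5: data[5]=4 ≤ 4 → i=4, swap data[4],data[5] → [4,3,4,3,4,6,3,4,6,6,4]
j=6: data[6]=3 ≤ 4 → i=5, swap data[5],data[6] → [4,3,4,3,4,3,6,4,6,6,4]
j=7: data[7]=4 ≤ 4 → i=6, swap data[6],data[7] → [4,3,4,3,4,3,4,6,6,6,4]
j=8: data[8]=6 > 4 → no swap
j=9: data[9]=6 > 4 → no swap
final swap data[7],data[10] → [4,3,4,3,4,3,4,4,6,6,6]; return 7

[4,3,4,3,4,3,4,4,6,6,6]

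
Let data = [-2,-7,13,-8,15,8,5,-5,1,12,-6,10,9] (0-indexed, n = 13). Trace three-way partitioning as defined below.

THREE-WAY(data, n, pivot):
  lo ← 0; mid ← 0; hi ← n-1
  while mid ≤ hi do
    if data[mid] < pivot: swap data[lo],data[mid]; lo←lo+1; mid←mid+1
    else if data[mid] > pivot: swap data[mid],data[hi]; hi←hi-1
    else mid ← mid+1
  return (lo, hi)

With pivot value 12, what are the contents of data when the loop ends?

lo=0 mid=0 hi=12
-2<12: swap(0,0), lo=1 mid=1 ⇒ [-2,-7,13,-8,15,8,5,-5,1,12,-6,10,9]
-7<12: swap(1,1), lo=2 mid=2 ⇒ [-2,-7,13,-8,15,8,5,-5,1,12,-6,10,9]
13>12: swap(2,12), hi=11 ⇒ [-2,-7,9,-8,15,8,5,-5,1,12,-6,10,13]
9<12: swap(2,2), lo=3 mid=3 ⇒ [-2,-7,9,-8,15,8,5,-5,1,12,-6,10,13]
-8<12: swap(3,3), lo=4 mid=4 ⇒ [-2,-7,9,-8,15,8,5,-5,1,12,-6,10,13]
15>12: swap(4,11), hi=10 ⇒ [-2,-7,9,-8,10,8,5,-5,1,12,-6,15,13]
10<12: swap(4,4), lo=5 mid=5 ⇒ [-2,-7,9,-8,10,8,5,-5,1,12,-6,15,13]
8<12: swap(5,5), lo=6 mid=6 ⇒ [-2,-7,9,-8,10,8,5,-5,1,12,-6,15,13]
5<12: swap(6,6), lo=7 mid=7 ⇒ [-2,-7,9,-8,10,8,5,-5,1,12,-6,15,13]
-5<12: swap(7,7), lo=8 mid=8 ⇒ [-2,-7,9,-8,10,8,5,-5,1,12,-6,15,13]
1<12: swap(8,8), lo=9 mid=9 ⇒ [-2,-7,9,-8,10,8,5,-5,1,12,-6,15,13]
12=12: mid=10
-6<12: swap(9,10), lo=10 mid=11 ⇒ [-2,-7,9,-8,10,8,5,-5,1,-6,12,15,13]
done. lo=10 hi=10; data=[-2,-7,9,-8,10,8,5,-5,1,-6,12,15,13]

[-2,-7,9,-8,10,8,5,-5,1,-6,12,15,13]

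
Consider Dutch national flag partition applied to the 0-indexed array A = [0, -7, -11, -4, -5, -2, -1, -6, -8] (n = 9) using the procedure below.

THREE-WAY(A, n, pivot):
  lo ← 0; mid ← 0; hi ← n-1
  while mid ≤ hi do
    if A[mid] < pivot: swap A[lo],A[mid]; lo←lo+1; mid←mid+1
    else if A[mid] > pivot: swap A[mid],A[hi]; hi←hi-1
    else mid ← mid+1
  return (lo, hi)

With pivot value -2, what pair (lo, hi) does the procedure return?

pivot = -2; lo=0, mid=0, hi=8
A[mid]=0>-2: swap A[0],A[8]; hi=7 → [-8, -7, -11, -4, -5, -2, -1, -6, 0]
A[mid]=-8<-2: swap A[0],A[0]; lo=1,mid=1 → [-8, -7, -11, -4, -5, -2, -1, -6, 0]
A[mid]=-7<-2: swap A[1],A[1]; lo=2,mid=2 → [-8, -7, -11, -4, -5, -2, -1, -6, 0]
A[mid]=-11<-2: swap A[2],A[2]; lo=3,mid=3 → [-8, -7, -11, -4, -5, -2, -1, -6, 0]
A[mid]=-4<-2: swap A[3],A[3]; lo=4,mid=4 → [-8, -7, -11, -4, -5, -2, -1, -6, 0]
A[mid]=-5<-2: swap A[4],A[4]; lo=5,mid=5 → [-8, -7, -11, -4, -5, -2, -1, -6, 0]
A[mid]=-2=-2: mid=6
A[mid]=-1>-2: swap A[6],A[7]; hi=6 → [-8, -7, -11, -4, -5, -2, -6, -1, 0]
A[mid]=-6<-2: swap A[5],A[6]; lo=6,mid=7 → [-8, -7, -11, -4, -5, -6, -2, -1, 0]
end: lo=6, hi=6; A = [-8, -7, -11, -4, -5, -6, -2, -1, 0]

(6, 6)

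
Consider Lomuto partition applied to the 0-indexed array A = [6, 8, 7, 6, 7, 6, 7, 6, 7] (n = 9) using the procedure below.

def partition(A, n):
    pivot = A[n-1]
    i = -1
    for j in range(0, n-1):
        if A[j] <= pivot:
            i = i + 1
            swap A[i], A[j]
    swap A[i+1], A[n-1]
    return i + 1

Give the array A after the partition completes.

[6, 7, 6, 7, 6, 7, 6, 7, 8]

pivot = A[8] = 7; i = -1
j=0: A[0]=6 ≤ 7 → i=0, swap A[0],A[0] (no change) → [6, 8, 7, 6, 7, 6, 7, 6, 7]
j=1: A[1]=8 > 7 → no swap
j=2: A[2]=7 ≤ 7 → i=1, swap A[1],A[2] → [6, 7, 8, 6, 7, 6, 7, 6, 7]
j=3: A[3]=6 ≤ 7 → i=2, swap A[2],A[3] → [6, 7, 6, 8, 7, 6, 7, 6, 7]
j=4: A[4]=7 ≤ 7 → i=3, swap A[3],A[4] → [6, 7, 6, 7, 8, 6, 7, 6, 7]
j=5: A[5]=6 ≤ 7 → i=4, swap A[4],A[5] → [6, 7, 6, 7, 6, 8, 7, 6, 7]
j=6: A[6]=7 ≤ 7 → i=5, swap A[5],A[6] → [6, 7, 6, 7, 6, 7, 8, 6, 7]
j=7: A[7]=6 ≤ 7 → i=6, swap A[6],A[7] → [6, 7, 6, 7, 6, 7, 6, 8, 7]
final swap A[7],A[8] → [6, 7, 6, 7, 6, 7, 6, 7, 8]; return 7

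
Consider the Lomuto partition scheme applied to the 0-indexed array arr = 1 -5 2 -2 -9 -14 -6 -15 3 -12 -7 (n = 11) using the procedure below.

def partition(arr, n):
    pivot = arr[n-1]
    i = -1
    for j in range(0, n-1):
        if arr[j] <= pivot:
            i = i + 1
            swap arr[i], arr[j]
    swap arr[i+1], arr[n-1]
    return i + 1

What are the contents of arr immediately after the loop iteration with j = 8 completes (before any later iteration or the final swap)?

pivot=-7, i=-1
j=0: 1>-7, skip
j=1: -5>-7, skip
j=2: 2>-7, skip
j=3: -2>-7, skip
j=4: -9≤-7, i=0, swap(0,4) ⇒ -9 -5 2 -2 1 -14 -6 -15 3 -12 -7
j=5: -14≤-7, i=1, swap(1,5) ⇒ -9 -14 2 -2 1 -5 -6 -15 3 -12 -7
j=6: -6>-7, skip
j=7: -15≤-7, i=2, swap(2,7) ⇒ -9 -14 -15 -2 1 -5 -6 2 3 -12 -7
j=8: 3>-7, skip
(after j=8) arr = -9 -14 -15 -2 1 -5 -6 2 3 -12 -7

-9 -14 -15 -2 1 -5 -6 2 3 -12 -7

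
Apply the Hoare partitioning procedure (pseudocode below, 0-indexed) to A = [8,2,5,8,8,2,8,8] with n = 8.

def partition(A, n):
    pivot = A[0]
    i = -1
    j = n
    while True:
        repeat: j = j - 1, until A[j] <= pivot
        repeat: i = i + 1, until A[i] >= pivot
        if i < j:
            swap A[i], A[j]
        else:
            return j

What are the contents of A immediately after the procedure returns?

[8,2,5,8,2,8,8,8]

pivot=8
j stops at 7 (8), i stops at 0 (8); swap ⇒ [8,2,5,8,8,2,8,8]
j stops at 6 (8), i stops at 3 (8); swap ⇒ [8,2,5,8,8,2,8,8]
j stops at 5 (2), i stops at 4 (8); swap ⇒ [8,2,5,8,2,8,8,8]
j stops at 4, i stops at 5; i≥j ⇒ return 4. A=[8,2,5,8,2,8,8,8]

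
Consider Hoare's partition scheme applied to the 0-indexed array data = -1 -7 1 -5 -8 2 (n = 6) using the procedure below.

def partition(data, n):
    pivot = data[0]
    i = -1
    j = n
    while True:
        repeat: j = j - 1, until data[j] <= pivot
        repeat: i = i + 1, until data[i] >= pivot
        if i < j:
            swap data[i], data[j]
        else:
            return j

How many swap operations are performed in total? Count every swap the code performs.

2

pivot = data[0] = -1; i = -1, j = 6
j→4 (data[4]=-8≤-1), i→0 (data[0]=-1≥-1); i<j, swap → -8 -7 1 -5 -1 2
j→3 (data[3]=-5≤-1), i→2 (data[2]=1≥-1); i<j, swap → -8 -7 -5 1 -1 2
j→2, i→3; i≥j, return j=2. data = -8 -7 -5 1 -1 2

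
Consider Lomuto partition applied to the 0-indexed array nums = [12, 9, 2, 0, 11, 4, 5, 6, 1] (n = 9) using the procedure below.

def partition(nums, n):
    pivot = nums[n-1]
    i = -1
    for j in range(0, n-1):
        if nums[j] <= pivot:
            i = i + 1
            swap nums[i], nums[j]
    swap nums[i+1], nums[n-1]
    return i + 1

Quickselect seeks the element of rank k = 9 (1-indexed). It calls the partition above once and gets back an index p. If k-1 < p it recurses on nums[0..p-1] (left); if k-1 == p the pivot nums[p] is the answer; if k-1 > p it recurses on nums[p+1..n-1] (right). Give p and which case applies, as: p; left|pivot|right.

pivot = nums[8] = 1; i = -1
j=0: nums[0]=12 > 1 → no swap
j=1: nums[1]=9 > 1 → no swap
j=2: nums[2]=2 > 1 → no swap
j=3: nums[3]=0 ≤ 1 → i=0, swap nums[0],nums[3] → [0, 9, 2, 12, 11, 4, 5, 6, 1]
j=4: nums[4]=11 > 1 → no swap
j=5: nums[5]=4 > 1 → no swap
j=6: nums[6]=5 > 1 → no swap
j=7: nums[7]=6 > 1 → no swap
final swap nums[1],nums[8] → [0, 1, 2, 12, 11, 4, 5, 6, 9]; return 1
p = 1; k-1 = 8 > 1 ⇒ right

1; right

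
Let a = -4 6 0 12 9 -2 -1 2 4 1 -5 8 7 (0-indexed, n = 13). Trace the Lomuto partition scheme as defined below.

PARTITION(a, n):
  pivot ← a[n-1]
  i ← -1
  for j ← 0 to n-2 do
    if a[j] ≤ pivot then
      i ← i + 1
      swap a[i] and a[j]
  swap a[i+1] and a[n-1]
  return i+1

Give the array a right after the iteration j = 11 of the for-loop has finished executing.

-4 6 0 -2 -1 2 4 1 -5 12 9 8 7

pivot = a[12] = 7; i = -1
j=0: a[0]=-4 ≤ 7 → i=0, swap a[0],a[0] (no change) → -4 6 0 12 9 -2 -1 2 4 1 -5 8 7
j=1: a[1]=6 ≤ 7 → i=1, swap a[1],a[1] (no change) → -4 6 0 12 9 -2 -1 2 4 1 -5 8 7
j=2: a[2]=0 ≤ 7 → i=2, swap a[2],a[2] (no change) → -4 6 0 12 9 -2 -1 2 4 1 -5 8 7
j=3: a[3]=12 > 7 → no swap
j=4: a[4]=9 > 7 → no swap
j=5: a[5]=-2 ≤ 7 → i=3, swap a[3],a[5] → -4 6 0 -2 9 12 -1 2 4 1 -5 8 7
j=6: a[6]=-1 ≤ 7 → i=4, swap a[4],a[6] → -4 6 0 -2 -1 12 9 2 4 1 -5 8 7
j=7: a[7]=2 ≤ 7 → i=5, swap a[5],a[7] → -4 6 0 -2 -1 2 9 12 4 1 -5 8 7
j=8: a[8]=4 ≤ 7 → i=6, swap a[6],a[8] → -4 6 0 -2 -1 2 4 12 9 1 -5 8 7
j=9: a[9]=1 ≤ 7 → i=7, swap a[7],a[9] → -4 6 0 -2 -1 2 4 1 9 12 -5 8 7
j=10: a[10]=-5 ≤ 7 → i=8, swap a[8],a[10] → -4 6 0 -2 -1 2 4 1 -5 12 9 8 7
j=11: a[11]=8 > 7 → no swap
(after j=11) a = -4 6 0 -2 -1 2 4 1 -5 12 9 8 7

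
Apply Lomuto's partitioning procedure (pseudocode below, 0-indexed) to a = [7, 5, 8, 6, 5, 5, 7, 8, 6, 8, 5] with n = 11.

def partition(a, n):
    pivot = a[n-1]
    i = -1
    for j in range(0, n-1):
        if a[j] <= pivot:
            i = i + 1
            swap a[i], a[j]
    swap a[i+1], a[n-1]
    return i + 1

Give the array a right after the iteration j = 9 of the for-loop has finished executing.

pivot = a[10] = 5; i = -1
j=0: a[0]=7 > 5 → no swap
j=1: a[1]=5 ≤ 5 → i=0, swap a[0],a[1] → [5, 7, 8, 6, 5, 5, 7, 8, 6, 8, 5]
j=2: a[2]=8 > 5 → no swap
j=3: a[3]=6 > 5 → no swap
j=4: a[4]=5 ≤ 5 → i=1, swap a[1],a[4] → [5, 5, 8, 6, 7, 5, 7, 8, 6, 8, 5]
j=5: a[5]=5 ≤ 5 → i=2, swap a[2],a[5] → [5, 5, 5, 6, 7, 8, 7, 8, 6, 8, 5]
j=6: a[6]=7 > 5 → no swap
j=7: a[7]=8 > 5 → no swap
j=8: a[8]=6 > 5 → no swap
j=9: a[9]=8 > 5 → no swap
(after j=9) a = [5, 5, 5, 6, 7, 8, 7, 8, 6, 8, 5]

[5, 5, 5, 6, 7, 8, 7, 8, 6, 8, 5]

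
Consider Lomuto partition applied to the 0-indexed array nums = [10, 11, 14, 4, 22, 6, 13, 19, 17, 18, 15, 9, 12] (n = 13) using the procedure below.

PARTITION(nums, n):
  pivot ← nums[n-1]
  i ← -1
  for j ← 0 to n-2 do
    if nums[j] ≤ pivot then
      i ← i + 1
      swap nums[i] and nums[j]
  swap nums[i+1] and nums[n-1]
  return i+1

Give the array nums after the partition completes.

[10, 11, 4, 6, 9, 12, 13, 19, 17, 18, 15, 22, 14]

pivot = nums[12] = 12; i = -1
j=0: nums[0]=10 ≤ 12 → i=0, swap nums[0],nums[0] (no change) → [10, 11, 14, 4, 22, 6, 13, 19, 17, 18, 15, 9, 12]
j=1: nums[1]=11 ≤ 12 → i=1, swap nums[1],nums[1] (no change) → [10, 11, 14, 4, 22, 6, 13, 19, 17, 18, 15, 9, 12]
j=2: nums[2]=14 > 12 → no swap
j=3: nums[3]=4 ≤ 12 → i=2, swap nums[2],nums[3] → [10, 11, 4, 14, 22, 6, 13, 19, 17, 18, 15, 9, 12]
j=4: nums[4]=22 > 12 → no swap
j=5: nums[5]=6 ≤ 12 → i=3, swap nums[3],nums[5] → [10, 11, 4, 6, 22, 14, 13, 19, 17, 18, 15, 9, 12]
j=6: nums[6]=13 > 12 → no swap
j=7: nums[7]=19 > 12 → no swap
j=8: nums[8]=17 > 12 → no swap
j=9: nums[9]=18 > 12 → no swap
j=10: nums[10]=15 > 12 → no swap
j=11: nums[11]=9 ≤ 12 → i=4, swap nums[4],nums[11] → [10, 11, 4, 6, 9, 14, 13, 19, 17, 18, 15, 22, 12]
final swap nums[5],nums[12] → [10, 11, 4, 6, 9, 12, 13, 19, 17, 18, 15, 22, 14]; return 5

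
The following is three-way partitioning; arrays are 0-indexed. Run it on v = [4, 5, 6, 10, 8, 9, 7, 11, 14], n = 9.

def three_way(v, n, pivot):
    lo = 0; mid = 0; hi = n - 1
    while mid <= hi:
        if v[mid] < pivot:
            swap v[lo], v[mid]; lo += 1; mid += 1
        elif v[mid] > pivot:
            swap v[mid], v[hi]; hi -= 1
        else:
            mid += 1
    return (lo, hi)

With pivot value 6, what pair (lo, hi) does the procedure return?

pivot = 6; lo=0, mid=0, hi=8
v[mid]=4<6: swap v[0],v[0]; lo=1,mid=1 → [4, 5, 6, 10, 8, 9, 7, 11, 14]
v[mid]=5<6: swap v[1],v[1]; lo=2,mid=2 → [4, 5, 6, 10, 8, 9, 7, 11, 14]
v[mid]=6=6: mid=3
v[mid]=10>6: swap v[3],v[8]; hi=7 → [4, 5, 6, 14, 8, 9, 7, 11, 10]
v[mid]=14>6: swap v[3],v[7]; hi=6 → [4, 5, 6, 11, 8, 9, 7, 14, 10]
v[mid]=11>6: swap v[3],v[6]; hi=5 → [4, 5, 6, 7, 8, 9, 11, 14, 10]
v[mid]=7>6: swap v[3],v[5]; hi=4 → [4, 5, 6, 9, 8, 7, 11, 14, 10]
v[mid]=9>6: swap v[3],v[4]; hi=3 → [4, 5, 6, 8, 9, 7, 11, 14, 10]
v[mid]=8>6: swap v[3],v[3]; hi=2 → [4, 5, 6, 8, 9, 7, 11, 14, 10]
end: lo=2, hi=2; v = [4, 5, 6, 8, 9, 7, 11, 14, 10]

(2, 2)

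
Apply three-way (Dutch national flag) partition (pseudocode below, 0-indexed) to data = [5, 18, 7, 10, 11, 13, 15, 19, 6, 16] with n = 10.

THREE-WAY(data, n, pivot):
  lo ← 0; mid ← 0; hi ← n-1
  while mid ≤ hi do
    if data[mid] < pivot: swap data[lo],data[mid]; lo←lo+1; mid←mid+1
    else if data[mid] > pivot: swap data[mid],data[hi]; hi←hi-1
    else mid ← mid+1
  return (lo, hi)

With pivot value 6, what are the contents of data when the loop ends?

lo=0 mid=0 hi=9
5<6: swap(0,0), lo=1 mid=1 ⇒ [5, 18, 7, 10, 11, 13, 15, 19, 6, 16]
18>6: swap(1,9), hi=8 ⇒ [5, 16, 7, 10, 11, 13, 15, 19, 6, 18]
16>6: swap(1,8), hi=7 ⇒ [5, 6, 7, 10, 11, 13, 15, 19, 16, 18]
6=6: mid=2
7>6: swap(2,7), hi=6 ⇒ [5, 6, 19, 10, 11, 13, 15, 7, 16, 18]
19>6: swap(2,6), hi=5 ⇒ [5, 6, 15, 10, 11, 13, 19, 7, 16, 18]
15>6: swap(2,5), hi=4 ⇒ [5, 6, 13, 10, 11, 15, 19, 7, 16, 18]
13>6: swap(2,4), hi=3 ⇒ [5, 6, 11, 10, 13, 15, 19, 7, 16, 18]
11>6: swap(2,3), hi=2 ⇒ [5, 6, 10, 11, 13, 15, 19, 7, 16, 18]
10>6: swap(2,2), hi=1 ⇒ [5, 6, 10, 11, 13, 15, 19, 7, 16, 18]
done. lo=1 hi=1; data=[5, 6, 10, 11, 13, 15, 19, 7, 16, 18]

[5, 6, 10, 11, 13, 15, 19, 7, 16, 18]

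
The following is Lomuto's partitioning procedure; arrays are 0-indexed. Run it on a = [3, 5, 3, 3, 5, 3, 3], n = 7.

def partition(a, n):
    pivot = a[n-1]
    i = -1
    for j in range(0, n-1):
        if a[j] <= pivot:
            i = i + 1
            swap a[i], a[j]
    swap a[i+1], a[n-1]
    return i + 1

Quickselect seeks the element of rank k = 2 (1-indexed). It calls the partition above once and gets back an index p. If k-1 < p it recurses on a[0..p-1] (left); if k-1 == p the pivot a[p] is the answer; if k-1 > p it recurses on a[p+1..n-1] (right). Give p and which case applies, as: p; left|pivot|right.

4; left

pivot = a[6] = 3; i = -1
j=0: a[0]=3 ≤ 3 → i=0, swap a[0],a[0] (no change) → [3, 5, 3, 3, 5, 3, 3]
j=1: a[1]=5 > 3 → no swap
j=2: a[2]=3 ≤ 3 → i=1, swap a[1],a[2] → [3, 3, 5, 3, 5, 3, 3]
j=3: a[3]=3 ≤ 3 → i=2, swap a[2],a[3] → [3, 3, 3, 5, 5, 3, 3]
j=4: a[4]=5 > 3 → no swap
j=5: a[5]=3 ≤ 3 → i=3, swap a[3],a[5] → [3, 3, 3, 3, 5, 5, 3]
final swap a[4],a[6] → [3, 3, 3, 3, 3, 5, 5]; return 4
p = 4; k-1 = 1 < 4 ⇒ left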